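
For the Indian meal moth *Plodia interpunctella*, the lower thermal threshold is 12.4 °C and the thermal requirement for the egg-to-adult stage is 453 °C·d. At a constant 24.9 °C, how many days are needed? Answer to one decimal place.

Daily accumulation = 24.9 − 12.4 = 12.5 DD/day.
Duration = 453 / 12.5 = 36.240 ≈ 36.2 days.

36.2 days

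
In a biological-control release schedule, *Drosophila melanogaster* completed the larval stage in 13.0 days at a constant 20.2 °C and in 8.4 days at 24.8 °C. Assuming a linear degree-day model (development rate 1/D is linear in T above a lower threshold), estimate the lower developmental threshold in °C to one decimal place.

Linear rate model ⇒ the product D·(T − T_b) is constant across temperatures.
13.0·(20.2 − T_b) = 8.4·(24.8 − T_b)
T_b = (13.0·20.2 − 8.4·24.8) / (13.0 − 8.4) = 54.28 / 4.6 = 11.800 °C ≈ 11.8 °C.

11.8 °C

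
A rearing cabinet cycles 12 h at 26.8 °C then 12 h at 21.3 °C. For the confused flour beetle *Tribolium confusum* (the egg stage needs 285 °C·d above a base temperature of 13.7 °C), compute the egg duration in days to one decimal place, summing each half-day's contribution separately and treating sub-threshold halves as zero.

Day half: max(0, 26.8 − 13.7) × 0.5 = 13.1 × 0.5 = 6.55 DD.
Night half: max(0, 21.3 − 13.7) × 0.5 = 7.6 × 0.5 = 3.80 DD.
Per 24 h: 10.35 DD/day.
Duration = 285 / 10.35 = 27.536 ≈ 27.5 days.

27.5 days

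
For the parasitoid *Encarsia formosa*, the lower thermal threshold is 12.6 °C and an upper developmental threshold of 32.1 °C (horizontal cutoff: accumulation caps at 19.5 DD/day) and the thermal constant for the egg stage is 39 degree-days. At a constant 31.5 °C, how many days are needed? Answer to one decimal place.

2.1 days

Daily accumulation = 31.5 − 12.6 = 18.9 DD/day.
Duration = 39 / 18.9 = 2.063 ≈ 2.1 days.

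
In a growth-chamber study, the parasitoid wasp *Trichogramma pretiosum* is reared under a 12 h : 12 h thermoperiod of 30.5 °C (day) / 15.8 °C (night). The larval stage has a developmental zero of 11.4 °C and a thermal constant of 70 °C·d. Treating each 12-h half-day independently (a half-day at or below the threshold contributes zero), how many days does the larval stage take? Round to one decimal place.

Day half: max(0, 30.5 − 11.4) × 0.5 = 19.1 × 0.5 = 9.55 DD.
Night half: max(0, 15.8 − 11.4) × 0.5 = 4.4 × 0.5 = 2.20 DD.
Per 24 h: 11.75 DD/day.
Duration = 70 / 11.75 = 5.957 ≈ 6.0 days.

6.0 days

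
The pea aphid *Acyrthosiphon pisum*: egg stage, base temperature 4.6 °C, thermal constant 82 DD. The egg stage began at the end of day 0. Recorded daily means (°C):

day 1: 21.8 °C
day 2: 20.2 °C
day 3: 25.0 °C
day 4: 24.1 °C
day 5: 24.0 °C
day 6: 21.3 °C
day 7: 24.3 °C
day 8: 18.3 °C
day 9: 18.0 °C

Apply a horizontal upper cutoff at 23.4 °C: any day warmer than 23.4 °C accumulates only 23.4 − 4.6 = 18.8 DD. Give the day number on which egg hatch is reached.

Daily DD above 4.6 °C (capped at 18.8): 17.2, 15.6, 18.8, 18.8, 18.8, 16.7, 18.8, 13.7, 13.4.
Cumulative: 17.2, 32.8, 51.6, 70.4, 89.2, 105.9, 124.7, 138.4, 151.8.
The total first reaches 82 DD on day 5.

day 5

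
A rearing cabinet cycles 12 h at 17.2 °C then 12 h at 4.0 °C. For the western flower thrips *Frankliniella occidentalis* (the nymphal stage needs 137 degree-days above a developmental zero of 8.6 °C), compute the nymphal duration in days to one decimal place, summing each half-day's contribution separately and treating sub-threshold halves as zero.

31.9 days

Day half: max(0, 17.2 − 8.6) × 0.5 = 8.6 × 0.5 = 4.30 DD.
Night half: max(0, 4.0 − 8.6) × 0.5 = 0.0 × 0.5 = 0.00 DD.
Per 24 h: 4.30 DD/day.
Duration = 137 / 4.30 = 31.860 ≈ 31.9 days.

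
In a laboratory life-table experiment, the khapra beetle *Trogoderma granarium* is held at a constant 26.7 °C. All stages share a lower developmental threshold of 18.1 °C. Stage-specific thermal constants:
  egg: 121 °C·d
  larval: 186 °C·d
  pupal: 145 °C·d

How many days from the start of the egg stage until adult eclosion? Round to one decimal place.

52.6 days

Daily accumulation at 26.7 °C = 26.7 − 18.1 = 8.6 DD/day.
Total K = 121 + 186 + 145 = 452 DD.
Total duration = 452 / 8.6 = 52.558 ≈ 52.6 days.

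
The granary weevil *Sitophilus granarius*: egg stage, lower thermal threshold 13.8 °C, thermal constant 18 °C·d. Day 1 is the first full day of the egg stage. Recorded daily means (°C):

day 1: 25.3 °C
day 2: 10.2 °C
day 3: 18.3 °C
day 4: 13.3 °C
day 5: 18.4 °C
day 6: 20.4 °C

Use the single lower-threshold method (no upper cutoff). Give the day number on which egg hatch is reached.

day 5

Daily DD above 13.8 °C: 11.5, 0.0, 4.5, 0.0, 4.6, 6.6.
Cumulative: 11.5, 11.5, 16.0, 16.0, 20.6, 27.2.
The total first reaches 18 DD on day 5.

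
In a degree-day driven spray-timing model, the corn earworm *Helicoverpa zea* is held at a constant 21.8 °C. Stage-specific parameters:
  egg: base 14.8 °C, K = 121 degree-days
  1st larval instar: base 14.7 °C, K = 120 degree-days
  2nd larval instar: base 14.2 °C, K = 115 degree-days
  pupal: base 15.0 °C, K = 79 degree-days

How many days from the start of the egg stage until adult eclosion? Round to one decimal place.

60.9 days

egg: 121 / (21.8 − 14.8) = 121 / 7.0 = 17.286 d.
1st larval instar: 120 / (21.8 − 14.7) = 120 / 7.1 = 16.901 d.
2nd larval instar: 115 / (21.8 − 14.2) = 115 / 7.6 = 15.132 d.
pupal: 79 / (21.8 − 15.0) = 79 / 6.8 = 11.618 d.
Sum = 60.936 ≈ 60.9 days.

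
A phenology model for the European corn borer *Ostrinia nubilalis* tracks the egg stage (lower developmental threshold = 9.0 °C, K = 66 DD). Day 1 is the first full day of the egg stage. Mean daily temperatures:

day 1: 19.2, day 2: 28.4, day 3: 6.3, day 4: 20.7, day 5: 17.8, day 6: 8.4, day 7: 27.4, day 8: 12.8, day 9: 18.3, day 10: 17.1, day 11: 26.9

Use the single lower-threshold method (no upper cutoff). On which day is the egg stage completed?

Daily DD above 9.0 °C: 10.2, 19.4, 0.0, 11.7, 8.8, 0.0, 18.4, 3.8, 9.3, 8.1, 17.9.
Cumulative: 10.2, 29.6, 29.6, 41.3, 50.1, 50.1, 68.5, 72.3, 81.6, 89.7, 107.6.
The total first reaches 66 DD on day 7.

day 7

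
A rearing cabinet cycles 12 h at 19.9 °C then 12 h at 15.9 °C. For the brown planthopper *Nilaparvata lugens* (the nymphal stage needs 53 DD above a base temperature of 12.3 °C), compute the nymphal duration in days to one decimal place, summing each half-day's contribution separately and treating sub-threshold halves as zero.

9.5 days

Day half: max(0, 19.9 − 12.3) × 0.5 = 7.6 × 0.5 = 3.80 DD.
Night half: max(0, 15.9 − 12.3) × 0.5 = 3.6 × 0.5 = 1.80 DD.
Per 24 h: 5.60 DD/day.
Duration = 53 / 5.60 = 9.464 ≈ 9.5 days.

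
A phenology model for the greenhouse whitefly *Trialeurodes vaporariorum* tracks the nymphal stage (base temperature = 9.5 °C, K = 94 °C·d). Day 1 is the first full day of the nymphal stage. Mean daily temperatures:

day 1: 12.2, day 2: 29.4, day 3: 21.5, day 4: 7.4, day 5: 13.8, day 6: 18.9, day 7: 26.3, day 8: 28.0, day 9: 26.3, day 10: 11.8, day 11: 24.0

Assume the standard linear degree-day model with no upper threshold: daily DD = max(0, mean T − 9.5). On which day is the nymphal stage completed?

day 9

Daily DD above 9.5 °C: 2.7, 19.9, 12.0, 0.0, 4.3, 9.4, 16.8, 18.5, 16.8, 2.3, 14.5.
Cumulative: 2.7, 22.6, 34.6, 34.6, 38.9, 48.3, 65.1, 83.6, 100.4, 102.7, 117.2.
The total first reaches 94 DD on day 9.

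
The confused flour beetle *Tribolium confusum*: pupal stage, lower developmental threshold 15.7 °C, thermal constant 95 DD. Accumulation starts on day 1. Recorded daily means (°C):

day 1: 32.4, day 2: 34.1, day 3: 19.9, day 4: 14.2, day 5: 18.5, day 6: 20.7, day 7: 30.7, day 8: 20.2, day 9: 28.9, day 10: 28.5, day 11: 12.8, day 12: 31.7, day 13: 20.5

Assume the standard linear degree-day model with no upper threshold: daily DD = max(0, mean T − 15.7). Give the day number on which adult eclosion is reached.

Daily DD above 15.7 °C: 16.7, 18.4, 4.2, 0.0, 2.8, 5.0, 15.0, 4.5, 13.2, 12.8, 0.0, 16.0, 4.8.
Cumulative: 16.7, 35.1, 39.3, 39.3, 42.1, 47.1, 62.1, 66.6, 79.8, 92.6, 92.6, 108.6, 113.4.
The total first reaches 95 DD on day 12.

day 12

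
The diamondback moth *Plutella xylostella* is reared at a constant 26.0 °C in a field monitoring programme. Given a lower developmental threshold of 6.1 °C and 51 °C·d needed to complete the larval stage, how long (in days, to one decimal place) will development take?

Daily accumulation = 26.0 − 6.1 = 19.9 DD/day.
Duration = 51 / 19.9 = 2.563 ≈ 2.6 days.

2.6 days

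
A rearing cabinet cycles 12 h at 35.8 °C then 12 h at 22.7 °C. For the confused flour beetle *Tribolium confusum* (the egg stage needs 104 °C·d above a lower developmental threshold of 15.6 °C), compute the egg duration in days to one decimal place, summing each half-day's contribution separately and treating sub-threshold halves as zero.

Day half: max(0, 35.8 − 15.6) × 0.5 = 20.2 × 0.5 = 10.10 DD.
Night half: max(0, 22.7 − 15.6) × 0.5 = 7.1 × 0.5 = 3.55 DD.
Per 24 h: 13.65 DD/day.
Duration = 104 / 13.65 = 7.619 ≈ 7.6 days.

7.6 days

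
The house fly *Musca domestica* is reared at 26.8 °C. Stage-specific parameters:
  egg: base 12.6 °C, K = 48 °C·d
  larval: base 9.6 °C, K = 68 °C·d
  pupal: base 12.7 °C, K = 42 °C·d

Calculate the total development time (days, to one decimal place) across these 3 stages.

10.3 days

egg: 48 / (26.8 − 12.6) = 48 / 14.2 = 3.380 d.
larval: 68 / (26.8 − 9.6) = 68 / 17.2 = 3.953 d.
pupal: 42 / (26.8 − 12.7) = 42 / 14.1 = 2.979 d.
Sum = 10.312 ≈ 10.3 days.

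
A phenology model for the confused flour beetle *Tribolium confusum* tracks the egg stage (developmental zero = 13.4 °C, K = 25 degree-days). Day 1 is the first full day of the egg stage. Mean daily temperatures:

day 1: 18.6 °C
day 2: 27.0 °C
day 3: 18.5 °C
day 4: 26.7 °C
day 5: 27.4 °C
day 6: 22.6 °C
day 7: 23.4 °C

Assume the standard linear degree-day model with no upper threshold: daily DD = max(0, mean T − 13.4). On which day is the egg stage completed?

day 4

Daily DD above 13.4 °C: 5.2, 13.6, 5.1, 13.3, 14.0, 9.2, 10.0.
Cumulative: 5.2, 18.8, 23.9, 37.2, 51.2, 60.4, 70.4.
The total first reaches 25 DD on day 4.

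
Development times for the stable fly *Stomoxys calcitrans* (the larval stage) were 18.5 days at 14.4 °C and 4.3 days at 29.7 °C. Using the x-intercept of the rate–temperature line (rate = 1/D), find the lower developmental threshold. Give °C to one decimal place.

9.8 °C

Under the model K = D·(T − T_b), so D₁·(T₁ − T_b) = D₂·(T₂ − T_b).
18.5·(14.4 − T_b) = 4.3·(29.7 − T_b)
T_b = (18.5·14.4 − 4.3·29.7) / (18.5 − 4.3) = 138.69 / 14.2 = 9.767 °C ≈ 9.8 °C.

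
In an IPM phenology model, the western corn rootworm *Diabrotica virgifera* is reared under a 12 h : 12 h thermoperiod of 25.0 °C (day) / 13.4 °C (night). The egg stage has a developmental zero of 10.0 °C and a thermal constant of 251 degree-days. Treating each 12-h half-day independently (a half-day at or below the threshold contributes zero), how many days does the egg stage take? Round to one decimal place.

27.3 days

Day half: max(0, 25.0 − 10.0) × 0.5 = 15.0 × 0.5 = 7.50 DD.
Night half: max(0, 13.4 − 10.0) × 0.5 = 3.4 × 0.5 = 1.70 DD.
Per 24 h: 9.20 DD/day.
Duration = 251 / 9.20 = 27.283 ≈ 27.3 days.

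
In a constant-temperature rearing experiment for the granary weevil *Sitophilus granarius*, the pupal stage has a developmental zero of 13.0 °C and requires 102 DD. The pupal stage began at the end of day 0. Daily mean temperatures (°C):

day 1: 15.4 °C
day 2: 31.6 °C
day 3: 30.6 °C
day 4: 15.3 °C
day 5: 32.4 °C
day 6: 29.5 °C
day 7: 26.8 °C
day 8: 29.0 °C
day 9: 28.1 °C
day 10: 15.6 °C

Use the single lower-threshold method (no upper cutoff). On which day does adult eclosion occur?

day 8

Daily DD above 13.0 °C: 2.4, 18.6, 17.6, 2.3, 19.4, 16.5, 13.8, 16.0, 15.1, 2.6.
Cumulative: 2.4, 21.0, 38.6, 40.9, 60.3, 76.8, 90.6, 106.6, 121.7, 124.3.
The total first reaches 102 DD on day 8.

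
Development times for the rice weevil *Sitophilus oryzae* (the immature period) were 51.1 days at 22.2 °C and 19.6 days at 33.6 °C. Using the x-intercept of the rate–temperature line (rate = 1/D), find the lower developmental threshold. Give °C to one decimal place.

15.1 °C

Equal thermal constants: D₁(T₁ − T_b) = D₂(T₂ − T_b).
51.1·(22.2 − T_b) = 19.6·(33.6 − T_b)
T_b = (51.1·22.2 − 19.6·33.6) / (51.1 − 19.6) = 475.86 / 31.5 = 15.107 °C ≈ 15.1 °C.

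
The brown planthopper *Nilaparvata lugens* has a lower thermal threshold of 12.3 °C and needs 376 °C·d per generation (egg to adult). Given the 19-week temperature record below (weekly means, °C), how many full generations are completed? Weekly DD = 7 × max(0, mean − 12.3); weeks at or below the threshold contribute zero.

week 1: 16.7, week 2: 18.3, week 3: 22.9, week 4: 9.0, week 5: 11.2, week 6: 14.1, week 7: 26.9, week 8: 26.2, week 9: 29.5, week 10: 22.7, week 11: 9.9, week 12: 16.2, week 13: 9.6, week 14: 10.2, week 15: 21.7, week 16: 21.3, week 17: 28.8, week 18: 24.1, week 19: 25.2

2 generations

Weekly DD (7 × max(0, T̄ − 12.3)): 30.8, 42.0, 74.2, 0.0, 0.0, 12.6, 102.2, 97.3, 120.4, 72.8, 0.0, 27.3, 0.0, 0.0, 65.8, 63.0, 115.5, 82.6, 90.3.
Season total = 996.8 DD.
Complete generations = ⌊996.8 / 376⌋ = 2.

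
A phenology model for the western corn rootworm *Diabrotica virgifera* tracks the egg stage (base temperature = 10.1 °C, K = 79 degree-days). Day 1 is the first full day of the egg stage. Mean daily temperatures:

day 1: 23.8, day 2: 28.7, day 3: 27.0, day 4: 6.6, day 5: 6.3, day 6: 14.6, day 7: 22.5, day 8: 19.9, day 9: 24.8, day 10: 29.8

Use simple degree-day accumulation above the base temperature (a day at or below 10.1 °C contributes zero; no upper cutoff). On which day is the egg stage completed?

day 9

Daily DD above 10.1 °C: 13.7, 18.6, 16.9, 0.0, 0.0, 4.5, 12.4, 9.8, 14.7, 19.7.
Cumulative: 13.7, 32.3, 49.2, 49.2, 49.2, 53.7, 66.1, 75.9, 90.6, 110.3.
The total first reaches 79 DD on day 9.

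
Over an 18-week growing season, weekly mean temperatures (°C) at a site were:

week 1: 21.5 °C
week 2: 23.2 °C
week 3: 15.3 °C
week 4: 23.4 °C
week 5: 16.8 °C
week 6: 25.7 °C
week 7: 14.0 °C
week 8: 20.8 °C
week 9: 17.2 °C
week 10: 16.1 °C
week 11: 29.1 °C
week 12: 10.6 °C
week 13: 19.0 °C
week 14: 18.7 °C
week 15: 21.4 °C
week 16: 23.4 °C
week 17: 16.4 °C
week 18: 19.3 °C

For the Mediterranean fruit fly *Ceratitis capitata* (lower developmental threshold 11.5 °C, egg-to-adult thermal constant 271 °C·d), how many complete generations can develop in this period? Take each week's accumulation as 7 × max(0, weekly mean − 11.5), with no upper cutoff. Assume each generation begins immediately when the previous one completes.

3 generations

Weekly DD (7 × max(0, T̄ − 11.5)): 70.0, 81.9, 26.6, 83.3, 37.1, 99.4, 17.5, 65.1, 39.9, 32.2, 123.2, 0.0, 52.5, 50.4, 69.3, 83.3, 34.3, 54.6.
Season total = 1020.6 DD.
Complete generations = ⌊1020.6 / 271⌋ = 3.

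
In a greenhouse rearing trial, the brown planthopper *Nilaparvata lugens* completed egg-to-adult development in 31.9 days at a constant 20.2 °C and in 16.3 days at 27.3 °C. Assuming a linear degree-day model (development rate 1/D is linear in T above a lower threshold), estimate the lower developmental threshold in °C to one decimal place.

12.8 °C

Linear rate model ⇒ the product D·(T − T_b) is constant across temperatures.
31.9·(20.2 − T_b) = 16.3·(27.3 − T_b)
T_b = (31.9·20.2 − 16.3·27.3) / (31.9 − 16.3) = 199.39 / 15.6 = 12.781 °C ≈ 12.8 °C.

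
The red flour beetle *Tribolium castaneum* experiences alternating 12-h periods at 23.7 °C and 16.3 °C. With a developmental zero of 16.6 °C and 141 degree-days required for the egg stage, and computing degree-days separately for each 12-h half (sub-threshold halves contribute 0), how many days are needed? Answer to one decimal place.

39.7 days

Day half: max(0, 23.7 − 16.6) × 0.5 = 7.1 × 0.5 = 3.55 DD.
Night half: max(0, 16.3 − 16.6) × 0.5 = 0.0 × 0.5 = 0.00 DD.
Per 24 h: 3.55 DD/day.
Duration = 141 / 3.55 = 39.718 ≈ 39.7 days.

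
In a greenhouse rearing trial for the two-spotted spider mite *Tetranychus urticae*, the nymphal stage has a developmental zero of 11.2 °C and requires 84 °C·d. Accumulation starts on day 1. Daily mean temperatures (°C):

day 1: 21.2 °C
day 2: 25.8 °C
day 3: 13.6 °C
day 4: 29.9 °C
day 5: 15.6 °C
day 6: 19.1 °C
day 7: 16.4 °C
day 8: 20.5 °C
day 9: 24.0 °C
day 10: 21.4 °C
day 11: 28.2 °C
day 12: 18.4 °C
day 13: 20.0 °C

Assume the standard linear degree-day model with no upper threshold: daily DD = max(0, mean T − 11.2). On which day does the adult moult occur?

day 9

Daily DD above 11.2 °C: 10.0, 14.6, 2.4, 18.7, 4.4, 7.9, 5.2, 9.3, 12.8, 10.2, 17.0, 7.2, 8.8.
Cumulative: 10.0, 24.6, 27.0, 45.7, 50.1, 58.0, 63.2, 72.5, 85.3, 95.5, 112.5, 119.7, 128.5.
The total first reaches 84 DD on day 9.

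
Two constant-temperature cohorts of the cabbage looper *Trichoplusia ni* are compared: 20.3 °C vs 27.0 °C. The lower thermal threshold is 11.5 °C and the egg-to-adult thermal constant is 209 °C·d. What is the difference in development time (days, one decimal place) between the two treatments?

10.3 days

At 20.3 °C: 209 / (20.3 − 11.5) = 209 / 8.8 = 23.750 d.
At 27.0 °C: 209 / (27.0 − 11.5) = 209 / 15.5 = 13.484 d.
Difference = |23.750 − 13.484| = 10.266 ≈ 10.3 days.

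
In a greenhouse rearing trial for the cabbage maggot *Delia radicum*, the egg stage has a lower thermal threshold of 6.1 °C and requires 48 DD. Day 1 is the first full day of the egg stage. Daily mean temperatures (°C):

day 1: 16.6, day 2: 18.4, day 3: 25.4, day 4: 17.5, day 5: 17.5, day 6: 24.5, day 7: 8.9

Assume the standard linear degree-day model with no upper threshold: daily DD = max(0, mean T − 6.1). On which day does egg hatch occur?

day 4

Daily DD above 6.1 °C: 10.5, 12.3, 19.3, 11.4, 11.4, 18.4, 2.8.
Cumulative: 10.5, 22.8, 42.1, 53.5, 64.9, 83.3, 86.1.
The total first reaches 48 DD on day 4.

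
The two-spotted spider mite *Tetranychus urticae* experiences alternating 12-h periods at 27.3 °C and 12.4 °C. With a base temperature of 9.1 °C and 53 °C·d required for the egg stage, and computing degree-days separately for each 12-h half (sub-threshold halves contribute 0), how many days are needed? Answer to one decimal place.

4.9 days

Day half: max(0, 27.3 − 9.1) × 0.5 = 18.2 × 0.5 = 9.10 DD.
Night half: max(0, 12.4 − 9.1) × 0.5 = 3.3 × 0.5 = 1.65 DD.
Per 24 h: 10.75 DD/day.
Duration = 53 / 10.75 = 4.930 ≈ 4.9 days.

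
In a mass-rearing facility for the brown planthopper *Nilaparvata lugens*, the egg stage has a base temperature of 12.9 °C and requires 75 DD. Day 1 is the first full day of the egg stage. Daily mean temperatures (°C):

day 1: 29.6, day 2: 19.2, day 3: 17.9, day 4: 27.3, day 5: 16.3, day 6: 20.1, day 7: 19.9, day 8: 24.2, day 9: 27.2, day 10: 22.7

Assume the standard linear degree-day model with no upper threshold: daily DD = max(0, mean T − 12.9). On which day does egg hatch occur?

Daily DD above 12.9 °C: 16.7, 6.3, 5.0, 14.4, 3.4, 7.2, 7.0, 11.3, 14.3, 9.8.
Cumulative: 16.7, 23.0, 28.0, 42.4, 45.8, 53.0, 60.0, 71.3, 85.6, 95.4.
The total first reaches 75 DD on day 9.

day 9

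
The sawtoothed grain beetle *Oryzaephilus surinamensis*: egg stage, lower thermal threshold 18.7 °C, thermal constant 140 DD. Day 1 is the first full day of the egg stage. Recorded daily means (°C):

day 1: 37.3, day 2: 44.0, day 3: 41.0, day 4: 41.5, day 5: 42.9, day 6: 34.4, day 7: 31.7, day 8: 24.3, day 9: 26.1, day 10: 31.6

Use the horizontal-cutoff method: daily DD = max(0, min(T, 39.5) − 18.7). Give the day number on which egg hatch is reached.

Daily DD above 18.7 °C (capped at 20.8): 18.6, 20.8, 20.8, 20.8, 20.8, 15.7, 13.0, 5.6, 7.4, 12.9.
Cumulative: 18.6, 39.4, 60.2, 81.0, 101.8, 117.5, 130.5, 136.1, 143.5, 156.4.
The total first reaches 140 DD on day 9.

day 9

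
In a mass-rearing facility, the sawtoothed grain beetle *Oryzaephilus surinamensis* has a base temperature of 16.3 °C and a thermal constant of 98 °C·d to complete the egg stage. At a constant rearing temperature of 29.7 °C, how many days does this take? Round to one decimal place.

Daily accumulation = 29.7 − 16.3 = 13.4 DD/day.
Duration = 98 / 13.4 = 7.313 ≈ 7.3 days.

7.3 days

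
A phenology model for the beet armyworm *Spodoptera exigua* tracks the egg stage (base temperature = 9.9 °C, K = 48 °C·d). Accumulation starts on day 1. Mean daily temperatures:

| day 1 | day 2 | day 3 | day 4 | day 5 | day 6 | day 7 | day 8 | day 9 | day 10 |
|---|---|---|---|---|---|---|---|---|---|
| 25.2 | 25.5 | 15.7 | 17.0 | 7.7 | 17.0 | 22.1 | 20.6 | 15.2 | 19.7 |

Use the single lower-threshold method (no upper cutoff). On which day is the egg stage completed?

day 6

Daily DD above 9.9 °C: 15.3, 15.6, 5.8, 7.1, 0.0, 7.1, 12.2, 10.7, 5.3, 9.8.
Cumulative: 15.3, 30.9, 36.7, 43.8, 43.8, 50.9, 63.1, 73.8, 79.1, 88.9.
The total first reaches 48 DD on day 6.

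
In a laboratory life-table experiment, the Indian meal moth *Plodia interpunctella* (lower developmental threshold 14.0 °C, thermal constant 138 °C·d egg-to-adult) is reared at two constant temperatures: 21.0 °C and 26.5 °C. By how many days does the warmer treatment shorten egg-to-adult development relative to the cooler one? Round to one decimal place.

8.7 days

At 21.0 °C: 138 / (21.0 − 14.0) = 138 / 7.0 = 19.714 d.
At 26.5 °C: 138 / (26.5 − 14.0) = 138 / 12.5 = 11.040 d.
Difference = |19.714 − 11.040| = 8.674 ≈ 8.7 days.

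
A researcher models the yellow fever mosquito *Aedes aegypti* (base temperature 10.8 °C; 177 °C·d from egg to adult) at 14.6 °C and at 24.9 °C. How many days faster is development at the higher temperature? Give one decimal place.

At 14.6 °C: 177 / (14.6 − 10.8) = 177 / 3.8 = 46.579 d.
At 24.9 °C: 177 / (24.9 − 10.8) = 177 / 14.1 = 12.553 d.
Difference = |46.579 − 12.553| = 34.026 ≈ 34.0 days.

34.0 days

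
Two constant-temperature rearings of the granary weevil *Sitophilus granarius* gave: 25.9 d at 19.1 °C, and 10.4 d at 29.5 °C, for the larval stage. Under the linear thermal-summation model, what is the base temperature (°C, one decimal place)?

Under the model K = D·(T − T_b), so D₁·(T₁ − T_b) = D₂·(T₂ − T_b).
25.9·(19.1 − T_b) = 10.4·(29.5 − T_b)
T_b = (25.9·19.1 − 10.4·29.5) / (25.9 − 10.4) = 187.89 / 15.5 = 12.122 °C ≈ 12.1 °C.

12.1 °C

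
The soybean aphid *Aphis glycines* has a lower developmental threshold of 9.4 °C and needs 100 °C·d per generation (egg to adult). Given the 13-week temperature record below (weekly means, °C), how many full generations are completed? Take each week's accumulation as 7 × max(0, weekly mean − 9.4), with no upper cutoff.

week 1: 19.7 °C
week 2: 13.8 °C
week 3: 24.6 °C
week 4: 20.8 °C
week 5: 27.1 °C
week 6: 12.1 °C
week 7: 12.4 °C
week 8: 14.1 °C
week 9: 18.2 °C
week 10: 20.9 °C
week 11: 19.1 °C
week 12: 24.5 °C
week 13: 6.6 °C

8 generations

Weekly DD (7 × max(0, T̄ − 9.4)): 72.1, 30.8, 106.4, 79.8, 123.9, 18.9, 21.0, 32.9, 61.6, 80.5, 67.9, 105.7, 0.0.
Season total = 801.5 DD.
Complete generations = ⌊801.5 / 100⌋ = 8.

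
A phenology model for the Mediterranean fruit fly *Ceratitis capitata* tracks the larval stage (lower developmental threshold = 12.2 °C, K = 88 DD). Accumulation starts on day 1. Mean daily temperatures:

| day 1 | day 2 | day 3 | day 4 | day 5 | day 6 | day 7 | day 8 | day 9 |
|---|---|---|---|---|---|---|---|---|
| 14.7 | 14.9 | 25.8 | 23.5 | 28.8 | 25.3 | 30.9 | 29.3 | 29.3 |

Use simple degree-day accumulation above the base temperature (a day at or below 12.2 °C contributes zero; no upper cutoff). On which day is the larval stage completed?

day 8

Daily DD above 12.2 °C: 2.5, 2.7, 13.6, 11.3, 16.6, 13.1, 18.7, 17.1, 17.1.
Cumulative: 2.5, 5.2, 18.8, 30.1, 46.7, 59.8, 78.5, 95.6, 112.7.
The total first reaches 88 DD on day 8.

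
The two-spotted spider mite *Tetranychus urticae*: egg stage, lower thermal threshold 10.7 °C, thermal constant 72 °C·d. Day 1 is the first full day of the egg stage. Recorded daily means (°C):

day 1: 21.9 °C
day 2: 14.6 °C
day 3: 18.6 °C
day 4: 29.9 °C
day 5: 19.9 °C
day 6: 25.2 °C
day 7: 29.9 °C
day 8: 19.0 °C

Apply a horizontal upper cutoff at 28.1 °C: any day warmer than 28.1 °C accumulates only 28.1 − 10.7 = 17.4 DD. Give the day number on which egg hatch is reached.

day 7

Daily DD above 10.7 °C (capped at 17.4): 11.2, 3.9, 7.9, 17.4, 9.2, 14.5, 17.4, 8.3.
Cumulative: 11.2, 15.1, 23.0, 40.4, 49.6, 64.1, 81.5, 89.8.
The total first reaches 72 DD on day 7.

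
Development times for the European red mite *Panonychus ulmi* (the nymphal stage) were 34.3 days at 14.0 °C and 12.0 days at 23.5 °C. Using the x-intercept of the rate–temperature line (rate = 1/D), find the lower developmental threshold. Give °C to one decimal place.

Linear rate model ⇒ the product D·(T − T_b) is constant across temperatures.
34.3·(14.0 − T_b) = 12.0·(23.5 − T_b)
T_b = (34.3·14.0 − 12.0·23.5) / (34.3 − 12.0) = 198.20 / 22.3 = 8.888 °C ≈ 8.9 °C.

8.9 °C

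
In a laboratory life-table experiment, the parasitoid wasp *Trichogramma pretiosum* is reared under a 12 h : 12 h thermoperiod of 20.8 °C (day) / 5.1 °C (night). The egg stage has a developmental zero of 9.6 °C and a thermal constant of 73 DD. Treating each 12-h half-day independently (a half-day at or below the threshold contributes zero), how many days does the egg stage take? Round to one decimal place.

Day half: max(0, 20.8 − 9.6) × 0.5 = 11.2 × 0.5 = 5.60 DD.
Night half: max(0, 5.1 − 9.6) × 0.5 = 0.0 × 0.5 = 0.00 DD.
Per 24 h: 5.60 DD/day.
Duration = 73 / 5.60 = 13.036 ≈ 13.0 days.

13.0 days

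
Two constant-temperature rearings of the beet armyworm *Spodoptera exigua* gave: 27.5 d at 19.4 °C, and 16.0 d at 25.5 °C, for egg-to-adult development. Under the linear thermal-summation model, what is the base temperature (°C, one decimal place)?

10.9 °C

Equal thermal constants: D₁(T₁ − T_b) = D₂(T₂ − T_b).
27.5·(19.4 − T_b) = 16.0·(25.5 − T_b)
T_b = (27.5·19.4 − 16.0·25.5) / (27.5 − 16.0) = 125.50 / 11.5 = 10.913 °C ≈ 10.9 °C.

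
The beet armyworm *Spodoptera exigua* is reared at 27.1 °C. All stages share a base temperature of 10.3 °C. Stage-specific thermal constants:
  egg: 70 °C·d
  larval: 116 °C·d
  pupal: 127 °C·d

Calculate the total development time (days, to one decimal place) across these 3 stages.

Daily accumulation at 27.1 °C = 27.1 − 10.3 = 16.8 DD/day.
Total K = 70 + 116 + 127 = 313 DD.
Total duration = 313 / 16.8 = 18.631 ≈ 18.6 days.

18.6 days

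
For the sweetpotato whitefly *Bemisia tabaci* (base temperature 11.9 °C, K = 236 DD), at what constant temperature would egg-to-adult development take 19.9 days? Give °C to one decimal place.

23.8 °C

Required daily accumulation = 236 / 19.9 = 11.859 DD/day.
T = T_base + 11.859 = 11.9 + 11.859 = 23.759 ≈ 23.8 °C.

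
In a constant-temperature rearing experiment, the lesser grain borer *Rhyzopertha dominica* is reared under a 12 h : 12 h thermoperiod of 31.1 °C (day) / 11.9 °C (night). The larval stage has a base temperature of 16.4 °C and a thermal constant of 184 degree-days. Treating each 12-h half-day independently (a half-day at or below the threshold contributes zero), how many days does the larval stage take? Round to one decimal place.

25.0 days

Day half: max(0, 31.1 − 16.4) × 0.5 = 14.7 × 0.5 = 7.35 DD.
Night half: max(0, 11.9 − 16.4) × 0.5 = 0.0 × 0.5 = 0.00 DD.
Per 24 h: 7.35 DD/day.
Duration = 184 / 7.35 = 25.034 ≈ 25.0 days.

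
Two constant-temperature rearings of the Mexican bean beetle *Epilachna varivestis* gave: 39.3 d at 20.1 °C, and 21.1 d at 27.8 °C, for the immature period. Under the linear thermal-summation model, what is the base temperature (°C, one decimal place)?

11.2 °C

Under the model K = D·(T − T_b), so D₁·(T₁ − T_b) = D₂·(T₂ − T_b).
39.3·(20.1 − T_b) = 21.1·(27.8 − T_b)
T_b = (39.3·20.1 − 21.1·27.8) / (39.3 − 21.1) = 203.35 / 18.2 = 11.173 °C ≈ 11.2 °C.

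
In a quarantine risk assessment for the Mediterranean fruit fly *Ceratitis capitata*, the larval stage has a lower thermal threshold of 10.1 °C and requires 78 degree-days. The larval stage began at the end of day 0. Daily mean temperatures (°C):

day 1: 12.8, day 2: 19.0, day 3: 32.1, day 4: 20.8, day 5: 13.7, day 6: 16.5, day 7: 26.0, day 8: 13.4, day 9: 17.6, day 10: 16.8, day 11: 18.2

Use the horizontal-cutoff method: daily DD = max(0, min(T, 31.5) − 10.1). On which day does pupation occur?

Daily DD above 10.1 °C (capped at 21.4): 2.7, 8.9, 21.4, 10.7, 3.6, 6.4, 15.9, 3.3, 7.5, 6.7, 8.1.
Cumulative: 2.7, 11.6, 33.0, 43.7, 47.3, 53.7, 69.6, 72.9, 80.4, 87.1, 95.2.
The total first reaches 78 DD on day 9.

day 9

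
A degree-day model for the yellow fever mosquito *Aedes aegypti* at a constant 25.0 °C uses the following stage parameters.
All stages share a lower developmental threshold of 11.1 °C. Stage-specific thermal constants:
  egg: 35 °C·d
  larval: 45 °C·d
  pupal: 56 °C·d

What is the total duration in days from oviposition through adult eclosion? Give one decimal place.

9.8 days

Daily accumulation at 25.0 °C = 25.0 − 11.1 = 13.9 DD/day.
Total K = 35 + 45 + 56 = 136 DD.
Total duration = 136 / 13.9 = 9.784 ≈ 9.8 days.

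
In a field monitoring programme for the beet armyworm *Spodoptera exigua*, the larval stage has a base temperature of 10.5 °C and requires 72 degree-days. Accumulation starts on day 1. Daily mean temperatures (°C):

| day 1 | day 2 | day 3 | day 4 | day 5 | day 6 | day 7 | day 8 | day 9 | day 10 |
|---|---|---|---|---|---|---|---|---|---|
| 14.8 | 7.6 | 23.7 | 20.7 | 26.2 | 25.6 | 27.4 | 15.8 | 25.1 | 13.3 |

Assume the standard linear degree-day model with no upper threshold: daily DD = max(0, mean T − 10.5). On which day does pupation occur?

Daily DD above 10.5 °C: 4.3, 0.0, 13.2, 10.2, 15.7, 15.1, 16.9, 5.3, 14.6, 2.8.
Cumulative: 4.3, 4.3, 17.5, 27.7, 43.4, 58.5, 75.4, 80.7, 95.3, 98.1.
The total first reaches 72 DD on day 7.

day 7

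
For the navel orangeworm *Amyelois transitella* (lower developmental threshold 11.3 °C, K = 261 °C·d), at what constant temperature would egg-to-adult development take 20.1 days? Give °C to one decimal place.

24.3 °C

Required daily accumulation = 261 / 20.1 = 12.985 DD/day.
T = T_base + 12.985 = 11.3 + 12.985 = 24.285 ≈ 24.3 °C.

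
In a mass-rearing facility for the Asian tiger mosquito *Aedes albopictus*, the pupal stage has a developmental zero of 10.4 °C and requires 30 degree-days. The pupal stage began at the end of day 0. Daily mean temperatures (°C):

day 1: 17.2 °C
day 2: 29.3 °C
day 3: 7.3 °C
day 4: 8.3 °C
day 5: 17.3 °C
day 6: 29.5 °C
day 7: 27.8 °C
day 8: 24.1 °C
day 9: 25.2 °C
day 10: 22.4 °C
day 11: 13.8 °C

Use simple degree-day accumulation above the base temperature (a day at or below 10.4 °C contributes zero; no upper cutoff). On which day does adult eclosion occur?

Daily DD above 10.4 °C: 6.8, 18.9, 0.0, 0.0, 6.9, 19.1, 17.4, 13.7, 14.8, 12.0, 3.4.
Cumulative: 6.8, 25.7, 25.7, 25.7, 32.6, 51.7, 69.1, 82.8, 97.6, 109.6, 113.0.
The total first reaches 30 DD on day 5.

day 5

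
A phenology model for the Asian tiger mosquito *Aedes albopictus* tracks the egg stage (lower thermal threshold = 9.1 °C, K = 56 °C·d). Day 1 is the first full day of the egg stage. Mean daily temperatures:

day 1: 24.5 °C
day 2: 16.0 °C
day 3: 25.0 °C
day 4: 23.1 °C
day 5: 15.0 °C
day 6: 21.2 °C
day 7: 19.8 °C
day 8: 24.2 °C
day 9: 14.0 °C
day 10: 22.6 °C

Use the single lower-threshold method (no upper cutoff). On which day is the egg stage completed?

day 5

Daily DD above 9.1 °C: 15.4, 6.9, 15.9, 14.0, 5.9, 12.1, 10.7, 15.1, 4.9, 13.5.
Cumulative: 15.4, 22.3, 38.2, 52.2, 58.1, 70.2, 80.9, 96.0, 100.9, 114.4.
The total first reaches 56 DD on day 5.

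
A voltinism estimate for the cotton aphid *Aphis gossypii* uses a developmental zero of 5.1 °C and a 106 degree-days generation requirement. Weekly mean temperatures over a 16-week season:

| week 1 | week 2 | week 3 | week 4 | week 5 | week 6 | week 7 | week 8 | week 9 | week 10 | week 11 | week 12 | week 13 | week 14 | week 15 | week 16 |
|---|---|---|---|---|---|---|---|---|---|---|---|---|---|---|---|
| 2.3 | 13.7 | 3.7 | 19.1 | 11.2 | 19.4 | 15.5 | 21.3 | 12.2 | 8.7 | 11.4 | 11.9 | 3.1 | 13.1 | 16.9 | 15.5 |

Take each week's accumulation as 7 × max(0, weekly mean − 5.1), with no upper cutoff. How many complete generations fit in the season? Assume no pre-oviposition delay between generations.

8 generations

Weekly DD (7 × max(0, T̄ − 5.1)): 0.0, 60.2, 0.0, 98.0, 42.7, 100.1, 72.8, 113.4, 49.7, 25.2, 44.1, 47.6, 0.0, 56.0, 82.6, 72.8.
Season total = 865.2 DD.
Complete generations = ⌊865.2 / 106⌋ = 8.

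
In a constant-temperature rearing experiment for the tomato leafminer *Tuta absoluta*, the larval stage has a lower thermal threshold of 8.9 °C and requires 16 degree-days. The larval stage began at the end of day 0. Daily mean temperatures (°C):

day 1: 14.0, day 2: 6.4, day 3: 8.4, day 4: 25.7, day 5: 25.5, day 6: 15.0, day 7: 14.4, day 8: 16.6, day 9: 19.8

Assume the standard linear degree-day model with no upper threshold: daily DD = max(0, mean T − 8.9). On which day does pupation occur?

Daily DD above 8.9 °C: 5.1, 0.0, 0.0, 16.8, 16.6, 6.1, 5.5, 7.7, 10.9.
Cumulative: 5.1, 5.1, 5.1, 21.9, 38.5, 44.6, 50.1, 57.8, 68.7.
The total first reaches 16 DD on day 4.

day 4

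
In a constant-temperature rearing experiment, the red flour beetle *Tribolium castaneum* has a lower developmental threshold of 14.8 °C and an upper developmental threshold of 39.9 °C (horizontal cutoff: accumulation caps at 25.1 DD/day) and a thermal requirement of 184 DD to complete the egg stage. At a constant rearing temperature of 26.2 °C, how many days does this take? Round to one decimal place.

Daily accumulation = 26.2 − 14.8 = 11.4 DD/day.
Duration = 184 / 11.4 = 16.140 ≈ 16.1 days.

16.1 days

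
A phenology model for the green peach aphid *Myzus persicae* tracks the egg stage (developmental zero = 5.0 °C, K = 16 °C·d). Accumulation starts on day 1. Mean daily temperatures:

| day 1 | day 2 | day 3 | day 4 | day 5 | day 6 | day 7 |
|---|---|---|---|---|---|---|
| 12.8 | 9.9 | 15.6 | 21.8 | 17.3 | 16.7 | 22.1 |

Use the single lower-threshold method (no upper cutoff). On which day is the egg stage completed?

day 3

Daily DD above 5.0 °C: 7.8, 4.9, 10.6, 16.8, 12.3, 11.7, 17.1.
Cumulative: 7.8, 12.7, 23.3, 40.1, 52.4, 64.1, 81.2.
The total first reaches 16 DD on day 3.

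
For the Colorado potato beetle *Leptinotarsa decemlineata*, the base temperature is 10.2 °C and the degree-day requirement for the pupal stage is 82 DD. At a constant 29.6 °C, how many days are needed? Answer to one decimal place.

Daily accumulation = 29.6 − 10.2 = 19.4 DD/day.
Duration = 82 / 19.4 = 4.227 ≈ 4.2 days.

4.2 days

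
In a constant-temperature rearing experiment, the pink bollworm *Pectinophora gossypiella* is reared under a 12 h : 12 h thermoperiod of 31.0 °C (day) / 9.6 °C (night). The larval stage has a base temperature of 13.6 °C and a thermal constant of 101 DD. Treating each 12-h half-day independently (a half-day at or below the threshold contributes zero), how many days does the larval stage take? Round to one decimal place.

11.6 days

Day half: max(0, 31.0 − 13.6) × 0.5 = 17.4 × 0.5 = 8.70 DD.
Night half: max(0, 9.6 − 13.6) × 0.5 = 0.0 × 0.5 = 0.00 DD.
Per 24 h: 8.70 DD/day.
Duration = 101 / 8.70 = 11.609 ≈ 11.6 days.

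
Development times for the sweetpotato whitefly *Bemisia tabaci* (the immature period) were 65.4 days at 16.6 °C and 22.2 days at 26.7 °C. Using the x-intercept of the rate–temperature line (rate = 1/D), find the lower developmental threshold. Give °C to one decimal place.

11.4 °C

Linear rate model ⇒ the product D·(T − T_b) is constant across temperatures.
65.4·(16.6 − T_b) = 22.2·(26.7 − T_b)
T_b = (65.4·16.6 − 22.2·26.7) / (65.4 − 22.2) = 492.90 / 43.2 = 11.410 °C ≈ 11.4 °C.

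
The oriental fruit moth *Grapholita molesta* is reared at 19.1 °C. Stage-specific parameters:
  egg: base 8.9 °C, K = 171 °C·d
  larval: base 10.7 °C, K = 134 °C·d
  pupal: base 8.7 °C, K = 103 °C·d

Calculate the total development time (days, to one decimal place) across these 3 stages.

egg: 171 / (19.1 − 8.9) = 171 / 10.2 = 16.765 d.
larval: 134 / (19.1 − 10.7) = 134 / 8.4 = 15.952 d.
pupal: 103 / (19.1 − 8.7) = 103 / 10.4 = 9.904 d.
Sum = 42.621 ≈ 42.6 days.

42.6 days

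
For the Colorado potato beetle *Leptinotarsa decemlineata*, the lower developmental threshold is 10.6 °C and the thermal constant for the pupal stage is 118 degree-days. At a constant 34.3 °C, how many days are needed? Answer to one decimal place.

Daily accumulation = 34.3 − 10.6 = 23.7 DD/day.
Duration = 118 / 23.7 = 4.979 ≈ 5.0 days.

5.0 days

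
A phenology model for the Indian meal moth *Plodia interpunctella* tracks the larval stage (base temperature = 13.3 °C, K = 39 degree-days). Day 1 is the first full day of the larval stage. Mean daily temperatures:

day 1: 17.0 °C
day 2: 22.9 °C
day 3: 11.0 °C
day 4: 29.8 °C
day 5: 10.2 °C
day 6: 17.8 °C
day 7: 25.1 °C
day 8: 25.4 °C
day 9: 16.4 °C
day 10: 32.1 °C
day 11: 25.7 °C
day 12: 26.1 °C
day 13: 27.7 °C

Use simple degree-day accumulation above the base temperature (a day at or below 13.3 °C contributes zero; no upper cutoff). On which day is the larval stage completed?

Daily DD above 13.3 °C: 3.7, 9.6, 0.0, 16.5, 0.0, 4.5, 11.8, 12.1, 3.1, 18.8, 12.4, 12.8, 14.4.
Cumulative: 3.7, 13.3, 13.3, 29.8, 29.8, 34.3, 46.1, 58.2, 61.3, 80.1, 92.5, 105.3, 119.7.
The total first reaches 39 DD on day 7.

day 7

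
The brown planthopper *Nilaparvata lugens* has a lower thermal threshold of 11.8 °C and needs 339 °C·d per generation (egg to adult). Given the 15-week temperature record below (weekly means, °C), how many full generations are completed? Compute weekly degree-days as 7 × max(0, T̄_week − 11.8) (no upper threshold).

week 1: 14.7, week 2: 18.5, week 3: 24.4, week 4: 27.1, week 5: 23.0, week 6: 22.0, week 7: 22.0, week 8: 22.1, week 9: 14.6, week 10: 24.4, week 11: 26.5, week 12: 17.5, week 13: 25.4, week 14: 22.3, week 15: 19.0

3 generations

Weekly DD (7 × max(0, T̄ − 11.8)): 20.3, 46.9, 88.2, 107.1, 78.4, 71.4, 71.4, 72.1, 19.6, 88.2, 102.9, 39.9, 95.2, 73.5, 50.4.
Season total = 1025.5 DD.
Complete generations = ⌊1025.5 / 339⌋ = 3.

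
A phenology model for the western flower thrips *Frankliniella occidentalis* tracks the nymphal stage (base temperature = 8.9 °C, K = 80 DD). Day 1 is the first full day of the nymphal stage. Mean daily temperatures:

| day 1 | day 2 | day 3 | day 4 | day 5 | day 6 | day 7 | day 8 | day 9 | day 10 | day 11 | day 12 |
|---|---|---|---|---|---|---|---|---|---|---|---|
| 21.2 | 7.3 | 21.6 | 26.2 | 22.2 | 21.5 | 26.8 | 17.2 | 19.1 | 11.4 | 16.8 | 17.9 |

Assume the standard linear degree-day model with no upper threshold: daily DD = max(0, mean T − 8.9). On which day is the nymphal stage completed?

Daily DD above 8.9 °C: 12.3, 0.0, 12.7, 17.3, 13.3, 12.6, 17.9, 8.3, 10.2, 2.5, 7.9, 9.0.
Cumulative: 12.3, 12.3, 25.0, 42.3, 55.6, 68.2, 86.1, 94.4, 104.6, 107.1, 115.0, 124.0.
The total first reaches 80 DD on day 7.

day 7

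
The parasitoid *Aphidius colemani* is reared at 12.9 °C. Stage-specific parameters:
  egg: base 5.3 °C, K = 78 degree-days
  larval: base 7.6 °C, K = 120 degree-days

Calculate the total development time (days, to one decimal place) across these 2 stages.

egg: 78 / (12.9 − 5.3) = 78 / 7.6 = 10.263 d.
larval: 120 / (12.9 − 7.6) = 120 / 5.3 = 22.642 d.
Sum = 32.905 ≈ 32.9 days.

32.9 days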